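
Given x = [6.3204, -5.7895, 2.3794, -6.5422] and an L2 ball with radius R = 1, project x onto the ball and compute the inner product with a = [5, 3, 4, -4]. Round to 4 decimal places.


Step 1: Compute ||x|| (intermediates to 6 decimals).
||x|| = sqrt(6.3204^2 + (-5.7895)^2 + 2.3794^2 + (-6.5422)^2) = 11.042087
Step 2: Project.
Since ||x|| > R, scale = R/||x|| = 1/11.042087 = 0.090563, proj(x) = scale * x
proj(x) = [0.572394, -0.524314, 0.215486, -0.592481]
Step 3: Dot product.
a^T * proj(x) = 5*0.572394 + 3*(-0.524314) + 4*0.215486 - 4*(-0.592481) = 4.5209


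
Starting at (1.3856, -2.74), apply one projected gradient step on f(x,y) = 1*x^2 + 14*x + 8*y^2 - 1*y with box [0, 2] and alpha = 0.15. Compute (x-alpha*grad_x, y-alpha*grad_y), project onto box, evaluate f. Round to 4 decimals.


Step 1: Compute gradient at (1.3856, -2.74).
grad_x = 2*1*1.3856 + 14 = 16.7712
grad_y = 2*8*-2.74 - 1 = -44.84
Step 2: Gradient step.
x_raw = 1.3856 - 0.15*16.7712 = -1.1301
y_raw = -2.74 - 0.15*-44.84 = 3.986
Step 3: Project onto [0, 2].
x_proj = clip(-1.1301) = 0.0
y_proj = clip(3.986) = 2.0
Step 4: Evaluate f.
f(0.0, 2.0) = 30.0


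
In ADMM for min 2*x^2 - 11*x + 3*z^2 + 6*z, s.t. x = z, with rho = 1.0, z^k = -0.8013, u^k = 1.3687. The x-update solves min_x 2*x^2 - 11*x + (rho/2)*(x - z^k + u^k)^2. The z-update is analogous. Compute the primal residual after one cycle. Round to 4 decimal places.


ADMM iteration with rho = 1.0, z^k = -0.8013, u^k = 1.3687
Step 1: x-update.
Minimize 2*x^2 - 11*x + (1.0/2)*(x + 0.8013 + 1.3687)^2
FOC: (2*2 + 1.0)*x = 11 + 1.0*(-0.8013 - 1.3687)
x^{k+1} = 1.766
Step 2: z-update.
Minimize 3*z^2 + 6*z + (1.0/2)*(1.766 - z + 1.3687)^2
FOC: (2*3 + 1.0)*z = -6 + 1.0*(1.766 + 1.3687)
z^{k+1} = -0.4093
Step 3: u-update.
u^{k+1} = 1.3687 + 1.766 + 0.4093 = 3.544
Step 4: Primal residual = |1.766 + 0.4093| = 2.1753


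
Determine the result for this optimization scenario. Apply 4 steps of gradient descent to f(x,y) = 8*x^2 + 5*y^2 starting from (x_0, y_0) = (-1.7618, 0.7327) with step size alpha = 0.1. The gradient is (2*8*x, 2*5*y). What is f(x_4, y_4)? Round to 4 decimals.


Gradient descent on f(x,y) = 8*x^2 + 5*y^2.
Starting point: (-1.7618, 0.7327), alpha = 0.1
Step 1: grad_x = 2*8*-1.7618 = -28.1888, grad_y = 2*5*0.7327 = 7.327
  x_1 = -1.7618 - 0.1*-28.1888 = 1.0571
  y_1 = 0.7327 - 0.1*7.327 = 0.0
Step 2: grad_x = 2*8*1.0571 = 16.9133, grad_y = 2*5*0.0 = 0.0
  x_2 = 1.0571 - 0.1*16.9133 = -0.6342
  y_2 = 0.0 - 0.1*0.0 = 0.0
Step 3: grad_x = 2*8*-0.6342 = -10.148, grad_y = 2*5*0.0 = 0.0
  x_3 = -0.6342 - 0.1*-10.148 = 0.3805
  y_3 = 0.0 - 0.1*0.0 = 0.0
Step 4: grad_x = 2*8*0.3805 = 6.0888, grad_y = 2*5*0.0 = 0.0
  x_4 = 0.3805 - 0.1*6.0888 = -0.2283
  y_4 = 0.0 - 0.1*0.0 = 0.0
f(-0.2283, 0.0) = 8*(-0.2283)^2 + 5*0.0^2 = 0.4171


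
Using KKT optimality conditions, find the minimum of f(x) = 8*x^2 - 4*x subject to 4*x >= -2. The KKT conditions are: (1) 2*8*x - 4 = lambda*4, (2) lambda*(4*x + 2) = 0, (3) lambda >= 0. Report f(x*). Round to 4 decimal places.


Step 1: Try lambda = 0 (constraint inactive).
Stationarity: 2*8*x - 4 = 0
x* = 4/(2*8) = 0.25
Check constraint: 4*0.25 = 1.0 >= -2 -- satisfied.
Step 2: Compute optimal value.
f(x*) = 8*0.25^2 - 4*0.25 = -0.5


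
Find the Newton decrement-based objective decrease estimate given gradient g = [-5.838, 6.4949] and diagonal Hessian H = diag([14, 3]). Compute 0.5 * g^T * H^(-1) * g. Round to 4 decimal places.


Step 1: H is diagonal, so H^(-1) * g = [-0.417, 2.165].
Step 2: g^T H^(-1) g = sum_i g_i^2 / H_ii
  = (-5.838)^2/14 + (6.4949)^2/3
  = 2.4344 + 14.0612 = 16.4957
Step 3: Objective decrease = 0.5 * g^T H^(-1) g = 8.2478


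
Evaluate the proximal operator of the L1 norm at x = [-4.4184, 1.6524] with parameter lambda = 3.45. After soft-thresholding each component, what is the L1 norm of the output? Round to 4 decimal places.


Soft-thresholding with lambda = 3.45:
prox(-4.4184) = sign(-4.4184)*max(|-4.4184| - 3.45, 0) = -0.9684
prox(1.6524) = sign(1.6524)*max(|1.6524| - 3.45, 0) = 0.0
prox(x) = [-0.9684, 0.0]
||prox(x)||_1 = 0.9684 + 0.0 = 0.9684


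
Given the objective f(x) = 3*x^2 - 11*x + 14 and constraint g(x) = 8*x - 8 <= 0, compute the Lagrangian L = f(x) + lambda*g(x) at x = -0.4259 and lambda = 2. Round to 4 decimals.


Step 1: Evaluate f(x).
f(-0.4259) = 3*(-0.4259)^2 - 11*(-0.4259) + 14 = 19.2291
Step 2: Evaluate g(x).
g(-0.4259) = 8*-0.4259 - 8 = -11.4072
Step 3: Compute Lagrangian.
L = 19.2291 + 2*-11.4072 = -3.5853


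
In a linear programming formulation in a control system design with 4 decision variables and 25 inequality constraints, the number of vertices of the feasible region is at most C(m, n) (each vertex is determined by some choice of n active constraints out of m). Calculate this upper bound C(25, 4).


Each vertex corresponds to some choice of n active constraints out of m, so the number of vertices is at most C(m, n) = m! / (n!(m-n)!).
m = 25, n = 4
Numerator: 25 * 24 * 23 * 22
Denominator: 4! = 24
C(25, 4) = 12650


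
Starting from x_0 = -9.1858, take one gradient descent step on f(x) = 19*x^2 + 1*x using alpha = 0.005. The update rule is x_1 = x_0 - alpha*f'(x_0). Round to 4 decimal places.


We compute the gradient at x_0 and apply the update.
f'(x) = 38*x + 1
f'(-9.1858) = 38*-9.1858 + 1 = -348.0604
x_1 = -9.1858 - 0.005*-348.0604 = -7.4455


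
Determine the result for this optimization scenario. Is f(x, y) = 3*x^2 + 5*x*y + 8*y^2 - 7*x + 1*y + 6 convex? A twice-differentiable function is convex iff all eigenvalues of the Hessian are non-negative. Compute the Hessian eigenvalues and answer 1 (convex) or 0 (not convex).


The Hessian of f(x,y) = 3*x^2 + 5*x*y + 8*y^2 - 7*x + 1*y + 6 is:
H = [[6, 5], [5, 16]]
Trace = 6 + 16 = 22
Determinant = 6*16 - (5)^2 = 71
Discriminant = (22)^2 - 4*71 = 200.0
Eigenvalues: lambda_1 = 3.9289, lambda_2 = 18.0711
The function is convex.

1


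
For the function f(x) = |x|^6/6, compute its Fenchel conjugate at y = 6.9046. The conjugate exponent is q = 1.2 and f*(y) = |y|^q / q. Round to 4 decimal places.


The conjugate exponent q satisfies 1/p + 1/q = 1.
p = 6, so q = 6/(6 - 1) = 1.2
|y|^q = 6.9046^1.2 = 10.1617
f*(6.9046) = 10.1617 / 1.2 = 8.4681


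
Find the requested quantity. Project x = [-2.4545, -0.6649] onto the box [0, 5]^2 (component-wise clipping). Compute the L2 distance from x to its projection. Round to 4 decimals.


Project each component onto [0, 5].
clip(-2.4545) = 0.0, clip(-0.6649) = 0.0
Projection = [0.0, 0.0]
Squared diffs: [6.0246, 0.4421]
Distance = sqrt(6.4667) = 2.543


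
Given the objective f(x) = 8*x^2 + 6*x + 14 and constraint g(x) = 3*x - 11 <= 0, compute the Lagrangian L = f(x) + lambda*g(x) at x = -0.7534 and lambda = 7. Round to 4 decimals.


Step 1: Evaluate f(x).
f(-0.7534) = 8*(-0.7534)^2 + 6*(-0.7534) + 14 = 14.0205
Step 2: Evaluate g(x).
g(-0.7534) = 3*-0.7534 - 11 = -13.2602
Step 3: Compute Lagrangian.
L = 14.0205 + 7*-13.2602 = -78.8009


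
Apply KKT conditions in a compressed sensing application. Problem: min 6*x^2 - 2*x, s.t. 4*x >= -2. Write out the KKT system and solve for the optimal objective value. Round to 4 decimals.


Step 1: Try lambda = 0 (constraint inactive).
Stationarity: 2*6*x - 2 = 0
x* = 2/(2*6) = 1/6 = 0.1667 (rounded; the exact value 1/6 is used below)
Check constraint: 4*0.1667 = 0.6668 >= -2 -- satisfied.
Step 2: Compute optimal value.
f(x*) = 6*(1/6)^2 - 2*(1/6) = -0.1667


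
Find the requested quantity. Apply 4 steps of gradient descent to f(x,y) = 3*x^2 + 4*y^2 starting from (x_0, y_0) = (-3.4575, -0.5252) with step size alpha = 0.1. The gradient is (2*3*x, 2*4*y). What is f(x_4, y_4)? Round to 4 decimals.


Gradient descent on f(x,y) = 3*x^2 + 4*y^2.
Starting point: (-3.4575, -0.5252), alpha = 0.1
Step 1: grad_x = 2*3*-3.4575 = -20.745, grad_y = 2*4*-0.5252 = -4.2016
  x_1 = -3.4575 - 0.1*-20.745 = -1.383
  y_1 = -0.5252 - 0.1*-4.2016 = -0.105
Step 2: grad_x = 2*3*-1.383 = -8.298, grad_y = 2*4*-0.105 = -0.8403
  x_2 = -1.383 - 0.1*-8.298 = -0.5532
  y_2 = -0.105 - 0.1*-0.8403 = -0.021
Step 3: grad_x = 2*3*-0.5532 = -3.3192, grad_y = 2*4*-0.021 = -0.1681
  x_3 = -0.5532 - 0.1*-3.3192 = -0.2213
  y_3 = -0.021 - 0.1*-0.1681 = -0.0042
Step 4: grad_x = 2*3*-0.2213 = -1.3277, grad_y = 2*4*-0.0042 = -0.0336
  x_4 = -0.2213 - 0.1*-1.3277 = -0.0885
  y_4 = -0.0042 - 0.1*-0.0336 = -0.0008
f(-0.0885, -0.0008) = 3*(-0.0885)^2 + 4*(-0.0008)^2 = 0.0235


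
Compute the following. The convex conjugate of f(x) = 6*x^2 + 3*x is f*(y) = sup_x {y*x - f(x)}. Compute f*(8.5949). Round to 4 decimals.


f*(y) = sup_x {y*x - a*x^2 - b*x} = sup_x {(y-b)*x - a*x^2}
FOC: (y - b) - 2a*x = 0 => x* = (y - b)/(2a)
x* = (8.5949 - 3)/(2*6) = 0.4662
f*(8.5949) = (y-b)^2/(4a) = (8.5949 - 3)^2/(4*6)
= 31.3029/24 = 1.3043


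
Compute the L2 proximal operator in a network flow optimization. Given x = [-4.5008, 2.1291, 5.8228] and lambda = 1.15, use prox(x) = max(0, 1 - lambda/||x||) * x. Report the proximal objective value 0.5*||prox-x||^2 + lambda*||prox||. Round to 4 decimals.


Step 1: Compute ||x||.
||x|| = 7.6613
Step 2: Compute scaling factor.
scale = max(0, 1 - 1.15/7.6613) = 0.8499
Step 3: prox(x) = [-3.8252, 1.8095, 4.9488]
||prox(x)|| = 6.5113
Step 4: Proximal objective.
0.5*||prox-x||^2 = 0.6613
lambda*||prox|| = 7.488
Total = 8.1492


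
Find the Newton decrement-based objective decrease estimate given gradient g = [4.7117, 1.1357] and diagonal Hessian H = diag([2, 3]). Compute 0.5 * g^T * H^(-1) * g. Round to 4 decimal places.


Step 1: H is diagonal, so H^(-1) * g = [2.3559, 0.3786].
Step 2: g^T H^(-1) g = sum_i g_i^2 / H_ii
  = (4.7117)^2/2 + (1.1357)^2/3
  = 11.1001 + 0.4299 = 11.53
Step 3: Objective decrease = 0.5 * g^T H^(-1) g = 5.765


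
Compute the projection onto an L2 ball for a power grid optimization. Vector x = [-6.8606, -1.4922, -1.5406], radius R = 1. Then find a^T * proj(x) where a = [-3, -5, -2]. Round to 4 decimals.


Step 1: Compute ||x|| (intermediates to 6 decimals).
||x|| = sqrt((-6.8606)^2 + (-1.4922)^2 + (-1.5406)^2) = 7.188042
Step 2: Project.
Since ||x|| > R, scale = R/||x|| = 1/7.188042 = 0.13912, proj(x) = scale * x
proj(x) = [-0.954447, -0.207595, -0.214328]
Step 3: Dot product.
a^T * proj(x) = -3*(-0.954447) - 5*(-0.207595) - 2*(-0.214328) = 4.33


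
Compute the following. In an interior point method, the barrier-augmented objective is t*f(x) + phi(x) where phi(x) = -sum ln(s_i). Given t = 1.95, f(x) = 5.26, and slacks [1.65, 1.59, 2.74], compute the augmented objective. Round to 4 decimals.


Step 1: Compute log-barrier.
ln values: [0.5008, 0.4637, 1.008]
phi = -(0.5008 + 0.4637 + 1.008) = -1.9725
Step 2: Compute augmented objective.
t*f(x) = 1.95*5.26 = 10.257
Total = 10.257 - 1.9725 = 8.2845


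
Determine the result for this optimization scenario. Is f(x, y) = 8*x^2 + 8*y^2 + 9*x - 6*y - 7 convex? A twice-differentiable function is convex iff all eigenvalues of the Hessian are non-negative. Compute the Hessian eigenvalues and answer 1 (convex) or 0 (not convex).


The Hessian of f(x,y) = 8*x^2 + 8*y^2 + 9*x - 6*y - 7 is:
H = [[16, 0], [0, 16]]
Trace = 16 + 16 = 32
Determinant = 16*16 - (0)^2 = 256
Discriminant = (32)^2 - 4*256 = 0.0
Eigenvalues: lambda_1 = 16.0, lambda_2 = 16.0
The function is convex.

1


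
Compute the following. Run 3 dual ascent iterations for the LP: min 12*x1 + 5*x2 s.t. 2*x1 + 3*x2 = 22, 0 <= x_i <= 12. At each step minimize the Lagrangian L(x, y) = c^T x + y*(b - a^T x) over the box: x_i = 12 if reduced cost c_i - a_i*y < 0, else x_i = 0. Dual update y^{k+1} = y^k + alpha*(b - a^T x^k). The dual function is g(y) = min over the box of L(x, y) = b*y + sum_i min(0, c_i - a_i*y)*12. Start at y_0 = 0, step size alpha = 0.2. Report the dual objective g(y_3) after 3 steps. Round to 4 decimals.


Dual ascent for LP: min 12*x1 + 5*x2, 2*x1 + 3*x2 = 22, 0 <= x_i <= 12
Step 1: y^k = 0.0, reduced costs: (12.0, 5.0)
  x^k = (0.0, 0.0), subgradient = b - a^T x = 22.0
  y^{k+1} = 0.0 + 0.2*22.0 = 4.4
Step 2: y^k = 4.4, reduced costs: (3.2, -8.2)
  x^k = (0.0, 12.0), subgradient = b - a^T x = -14.0
  y^{k+1} = 4.4 + 0.2*-14.0 = 1.6
Step 3: y^k = 1.6, reduced costs: (8.8, 0.2)
  x^k = (0.0, 0.0), subgradient = b - a^T x = 22.0
  y^{k+1} = 1.6 + 0.2*22.0 = 6.0
Dual objective at y_3 = 6.0: reduced costs (0.0, -13.0), box minimizer x = (0.0, 12.0)
g(y_3) = b*y + (c1 - a1*y)*x1 + (c2 - a2*y)*x2 = 22*6.0 + 0.0*0.0 + (-13.0)*12.0 = 132.0 + 0.0 - 156.0 = -24.0


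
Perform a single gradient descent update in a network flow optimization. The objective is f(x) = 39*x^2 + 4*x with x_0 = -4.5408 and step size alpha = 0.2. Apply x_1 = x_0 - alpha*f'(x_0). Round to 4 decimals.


We compute the gradient at x_0 and apply the update.
f'(x) = 78*x + 4
f'(-4.5408) = 78*-4.5408 + 4 = -350.1824
x_1 = -4.5408 - 0.2*-350.1824 = 65.4957


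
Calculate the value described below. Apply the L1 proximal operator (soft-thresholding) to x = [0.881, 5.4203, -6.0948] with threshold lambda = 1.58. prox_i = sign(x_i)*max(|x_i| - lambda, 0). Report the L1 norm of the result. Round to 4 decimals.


Soft-thresholding with lambda = 1.58:
prox(0.881) = sign(0.881)*max(|0.881| - 1.58, 0) = 0.0
prox(5.4203) = sign(5.4203)*max(|5.4203| - 1.58, 0) = 3.8403
prox(-6.0948) = sign(-6.0948)*max(|-6.0948| - 1.58, 0) = -4.5148
prox(x) = [0.0, 3.8403, -4.5148]
||prox(x)||_1 = 0.0 + 3.8403 + 4.5148 = 8.3551


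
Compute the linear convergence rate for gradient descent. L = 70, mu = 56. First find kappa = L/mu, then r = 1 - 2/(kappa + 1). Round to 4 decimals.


Step 1: Compute the condition number.
kappa = L/mu = 70/56 = 1.25
Step 2: Compute the convergence rate.
r = 1 - 2/(kappa + 1) = 1 - 2*mu/(L + mu) = (L - mu)/(L + mu) = 14/126 = 0.1111


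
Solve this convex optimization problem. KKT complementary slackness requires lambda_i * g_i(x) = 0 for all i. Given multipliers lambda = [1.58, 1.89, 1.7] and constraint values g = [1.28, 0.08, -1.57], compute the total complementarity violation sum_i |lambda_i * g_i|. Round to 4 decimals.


KKT complementary slackness check:
lambda_1 * g_1 = 1.58 * 1.28 = 2.0224
lambda_2 * g_2 = 1.89 * 0.08 = 0.1512
lambda_3 * g_3 = 1.7 * -1.57 = -2.669
Total violation = 2.0224 + 0.1512 + 2.669 = 4.8426


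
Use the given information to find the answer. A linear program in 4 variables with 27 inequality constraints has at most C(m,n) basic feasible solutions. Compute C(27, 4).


Each vertex corresponds to some choice of n active constraints out of m, so the number of vertices is at most C(m, n) = m! / (n!(m-n)!).
m = 27, n = 4
Numerator: 27 * 26 * 25 * 24
Denominator: 4! = 24
C(27, 4) = 17550


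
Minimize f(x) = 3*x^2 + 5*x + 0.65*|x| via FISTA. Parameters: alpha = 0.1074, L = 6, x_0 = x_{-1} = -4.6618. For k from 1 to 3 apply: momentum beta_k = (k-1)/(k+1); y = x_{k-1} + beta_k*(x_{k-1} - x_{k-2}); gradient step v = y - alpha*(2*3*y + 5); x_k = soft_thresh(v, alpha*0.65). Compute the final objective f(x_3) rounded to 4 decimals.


FISTA on f(x) = 3*x^2 + 5*x + 0.65*|x|
L = 6, alpha = 0.1074
Iteration 1: beta = 0.0, y = -4.6618 + 0.0*(-4.6618 + 4.6618) = -4.6618
  grad(y) = -22.9708, v = y - alpha*grad = -2.1947
  prox(v) = soft_thresh(-2.1947, 0.0698) = -2.1249
Iteration 2: beta = 0.3333, y = -2.1249 + 0.3333*(-2.1249 + 4.6618) = -1.2793
  grad(y) = -2.6758, v = y - alpha*grad = -0.9919
  prox(v) = soft_thresh(-0.9919, 0.0698) = -0.9221
Iteration 3: beta = 0.5, y = -0.9221 + 0.5*(-0.9221 + 2.1249) = -0.3207
  grad(y) = 3.0758, v = y - alpha*grad = -0.651
  prox(v) = soft_thresh(-0.651, 0.0698) = -0.5812
f(x_3) = 3*(-0.5812)^2 + 5*(-0.5812) + 0.65*|-0.5812| = -1.5149


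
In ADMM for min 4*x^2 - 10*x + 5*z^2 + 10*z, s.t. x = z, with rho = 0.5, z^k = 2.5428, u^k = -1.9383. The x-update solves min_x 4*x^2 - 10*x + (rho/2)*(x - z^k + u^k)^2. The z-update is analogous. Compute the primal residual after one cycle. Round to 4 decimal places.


ADMM iteration with rho = 0.5, z^k = 2.5428, u^k = -1.9383
Step 1: x-update.
Minimize 4*x^2 - 10*x + (0.5/2)*(x - 2.5428 - 1.9383)^2
FOC: (2*4 + 0.5)*x = 10 + 0.5*(2.5428 + 1.9383)
x^{k+1} = 1.4401
Step 2: z-update.
Minimize 5*z^2 + 10*z + (0.5/2)*(1.4401 - z - 1.9383)^2
FOC: (2*5 + 0.5)*z = -10 + 0.5*(1.4401 - 1.9383)
z^{k+1} = -0.9761
Step 3: u-update.
u^{k+1} = -1.9383 + 1.4401 + 0.9761 = 0.4779
Step 4: Primal residual = |1.4401 + 0.9761| = 2.4162


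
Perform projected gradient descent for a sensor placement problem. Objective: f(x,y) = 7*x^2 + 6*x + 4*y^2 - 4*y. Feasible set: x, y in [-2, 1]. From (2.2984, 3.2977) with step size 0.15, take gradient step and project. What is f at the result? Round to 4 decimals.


Step 1: Compute gradient at (2.2984, 3.2977).
grad_x = 2*7*2.2984 + 6 = 38.1776
grad_y = 2*4*3.2977 - 4 = 22.3816
Step 2: Gradient step.
x_raw = 2.2984 - 0.15*38.1776 = -3.4282
y_raw = 3.2977 - 0.15*22.3816 = -0.0595
Step 3: Project onto [-2, 1].
x_proj = clip(-3.4282) = -2.0
y_proj = clip(-0.0595) = -0.0595
Step 4: Evaluate f.
f(-2.0, -0.0595) = 16.2523


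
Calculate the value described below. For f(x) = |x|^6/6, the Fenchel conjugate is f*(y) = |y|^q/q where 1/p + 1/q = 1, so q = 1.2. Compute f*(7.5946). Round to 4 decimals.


The conjugate exponent q satisfies 1/p + 1/q = 1.
p = 6, so q = 6/(6 - 1) = 1.2
|y|^q = 7.5946^1.2 = 11.3922
f*(7.5946) = 11.3922 / 1.2 = 9.4935


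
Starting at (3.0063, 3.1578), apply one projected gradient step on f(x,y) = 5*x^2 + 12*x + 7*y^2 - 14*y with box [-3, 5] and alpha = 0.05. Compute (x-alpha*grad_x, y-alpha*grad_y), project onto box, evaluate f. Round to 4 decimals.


Step 1: Compute gradient at (3.0063, 3.1578).
grad_x = 2*5*3.0063 + 12 = 42.063
grad_y = 2*7*3.1578 - 14 = 30.2092
Step 2: Gradient step.
x_raw = 3.0063 - 0.05*42.063 = 0.9032
y_raw = 3.1578 - 0.05*30.2092 = 1.6473
Step 3: Project onto [-3, 5].
x_proj = clip(0.9032) = 0.9032
y_proj = clip(1.6473) = 1.6473
Step 4: Evaluate f.
f(0.9032, 1.6473) = 10.8495


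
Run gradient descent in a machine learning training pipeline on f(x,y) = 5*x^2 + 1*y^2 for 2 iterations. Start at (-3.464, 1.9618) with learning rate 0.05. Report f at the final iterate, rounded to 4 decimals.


Gradient descent on f(x,y) = 5*x^2 + 1*y^2.
Starting point: (-3.464, 1.9618), alpha = 0.05
Step 1: grad_x = 2*5*-3.464 = -34.64, grad_y = 2*1*1.9618 = 3.9236
  x_1 = -3.464 - 0.05*-34.64 = -1.732
  y_1 = 1.9618 - 0.05*3.9236 = 1.7656
Step 2: grad_x = 2*5*-1.732 = -17.32, grad_y = 2*1*1.7656 = 3.5312
  x_2 = -1.732 - 0.05*-17.32 = -0.866
  y_2 = 1.7656 - 0.05*3.5312 = 1.5891
f(-0.866, 1.5891) = 5*(-0.866)^2 + 1*1.5891^2 = 6.2749


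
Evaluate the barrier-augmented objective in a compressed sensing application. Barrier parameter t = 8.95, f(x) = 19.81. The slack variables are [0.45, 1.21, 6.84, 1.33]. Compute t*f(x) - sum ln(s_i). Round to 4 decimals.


Step 1: Compute log-barrier.
ln values: [-0.7985, 0.1906, 1.9228, 0.2852]
phi = -(-0.7985 + 0.1906 + 1.9228 + 0.2852) = -1.6001
Step 2: Compute augmented objective.
t*f(x) = 8.95*19.81 = 177.2995
Total = 177.2995 - 1.6001 = 175.6994


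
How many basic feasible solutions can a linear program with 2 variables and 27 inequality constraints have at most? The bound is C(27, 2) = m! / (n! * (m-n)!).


Each vertex corresponds to some choice of n active constraints out of m, so the number of vertices is at most C(m, n) = m! / (n!(m-n)!).
m = 27, n = 2
Numerator: 27 * 26
Denominator: 2! = 2
C(27, 2) = 351


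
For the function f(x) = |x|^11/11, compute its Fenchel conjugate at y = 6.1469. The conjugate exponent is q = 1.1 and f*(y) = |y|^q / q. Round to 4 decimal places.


The conjugate exponent q satisfies 1/p + 1/q = 1.
p = 11, so q = 11/(11 - 1) = 1.1
|y|^q = 6.1469^1.1 = 7.3709
f*(6.1469) = 7.3709 / 1.1 = 6.7008


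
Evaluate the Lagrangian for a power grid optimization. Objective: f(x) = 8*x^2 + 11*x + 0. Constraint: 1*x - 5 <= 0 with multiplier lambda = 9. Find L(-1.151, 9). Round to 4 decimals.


Step 1: Evaluate f(x).
f(-1.151) = 8*(-1.151)^2 + 11*(-1.151) + 0 = -2.0626
Step 2: Evaluate g(x).
g(-1.151) = 1*-1.151 - 5 = -6.151
Step 3: Compute Lagrangian.
L = -2.0626 + 9*-6.151 = -57.4216


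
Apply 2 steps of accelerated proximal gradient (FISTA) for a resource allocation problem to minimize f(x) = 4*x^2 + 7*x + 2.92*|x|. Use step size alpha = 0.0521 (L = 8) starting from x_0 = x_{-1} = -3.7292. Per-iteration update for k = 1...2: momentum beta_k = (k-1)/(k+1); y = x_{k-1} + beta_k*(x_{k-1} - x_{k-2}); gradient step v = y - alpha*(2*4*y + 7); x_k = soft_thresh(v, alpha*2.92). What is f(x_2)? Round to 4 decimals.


FISTA on f(x) = 4*x^2 + 7*x + 2.92*|x|
L = 8, alpha = 0.0521
Iteration 1: beta = 0.0, y = -3.7292 + 0.0*(-3.7292 + 3.7292) = -3.7292
  grad(y) = -22.8336, v = y - alpha*grad = -2.5396
  prox(v) = soft_thresh(-2.5396, 0.1521) = -2.3874
Iteration 2: beta = 0.3333, y = -2.3874 + 0.3333*(-2.3874 + 3.7292) = -1.9402
  grad(y) = -8.5215, v = y - alpha*grad = -1.4962
  prox(v) = soft_thresh(-1.4962, 0.1521) = -1.3441
f(x_2) = 4*(-1.3441)^2 + 7*(-1.3441) + 2.92*|-1.3441| = 1.7424


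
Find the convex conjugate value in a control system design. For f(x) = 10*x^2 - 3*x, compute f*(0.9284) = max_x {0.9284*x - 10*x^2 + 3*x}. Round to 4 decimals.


f*(y) = sup_x {y*x - a*x^2 - b*x} = sup_x {(y-b)*x - a*x^2}
FOC: (y - b) - 2a*x = 0 => x* = (y - b)/(2a)
x* = (0.9284 + 3)/(2*10) = 0.1964
f*(0.9284) = (y-b)^2/(4a) = (0.9284 + 3)^2/(4*10)
= 15.4323/40 = 0.3858


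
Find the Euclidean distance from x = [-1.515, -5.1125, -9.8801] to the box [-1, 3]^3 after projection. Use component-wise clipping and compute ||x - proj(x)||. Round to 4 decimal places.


Project each component onto [-1, 3].
clip(-1.515) = -1.0, clip(-5.1125) = -1.0, clip(-9.8801) = -1.0
Projection = [-1.0, -1.0, -1.0]
Squared diffs: [0.2652, 16.9127, 78.8562]
Distance = sqrt(96.0341) = 9.7997


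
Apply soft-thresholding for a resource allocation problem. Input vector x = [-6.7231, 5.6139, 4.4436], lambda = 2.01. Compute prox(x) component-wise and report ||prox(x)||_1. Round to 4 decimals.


Soft-thresholding with lambda = 2.01:
prox(-6.7231) = sign(-6.7231)*max(|-6.7231| - 2.01, 0) = -4.7131
prox(5.6139) = sign(5.6139)*max(|5.6139| - 2.01, 0) = 3.6039
prox(4.4436) = sign(4.4436)*max(|4.4436| - 2.01, 0) = 2.4336
prox(x) = [-4.7131, 3.6039, 2.4336]
||prox(x)||_1 = 4.7131 + 3.6039 + 2.4336 = 10.7506


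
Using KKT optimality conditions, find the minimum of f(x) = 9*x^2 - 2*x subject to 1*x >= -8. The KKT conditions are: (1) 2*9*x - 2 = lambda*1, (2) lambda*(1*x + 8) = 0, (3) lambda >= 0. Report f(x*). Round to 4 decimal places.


Step 1: Try lambda = 0 (constraint inactive).
Stationarity: 2*9*x - 2 = 0
x* = 2/(2*9) = 1/9 = 0.1111 (rounded; the exact value 1/9 is used below)
Check constraint: 1*0.1111 = 0.1111 >= -8 -- satisfied.
Step 2: Compute optimal value.
f(x*) = 9*(1/9)^2 - 2*(1/9) = -0.1111


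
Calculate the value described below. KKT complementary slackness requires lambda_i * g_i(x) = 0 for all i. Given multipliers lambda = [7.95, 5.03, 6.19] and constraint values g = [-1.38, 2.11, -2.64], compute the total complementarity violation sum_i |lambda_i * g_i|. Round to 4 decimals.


KKT complementary slackness check:
lambda_1 * g_1 = 7.95 * -1.38 = -10.971
lambda_2 * g_2 = 5.03 * 2.11 = 10.6133
lambda_3 * g_3 = 6.19 * -2.64 = -16.3416
Total violation = 10.971 + 10.6133 + 16.3416 = 37.9259


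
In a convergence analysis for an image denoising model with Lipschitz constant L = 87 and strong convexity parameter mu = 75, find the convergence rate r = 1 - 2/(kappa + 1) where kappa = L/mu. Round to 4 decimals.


Step 1: Compute the condition number.
kappa = L/mu = 87/75 = 1.16
Step 2: Compute the convergence rate.
r = 1 - 2/(kappa + 1) = 1 - 2*mu/(L + mu) = (L - mu)/(L + mu) = 12/162 = 0.0741


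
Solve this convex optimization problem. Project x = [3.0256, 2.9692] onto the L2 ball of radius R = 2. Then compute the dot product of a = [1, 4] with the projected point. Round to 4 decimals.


Step 1: Compute ||x|| (intermediates to 6 decimals).
||x|| = sqrt(3.0256^2 + 2.9692^2) = 4.239151
Step 2: Project.
Since ||x|| > R, scale = R/||x|| = 2/4.239151 = 0.471793, proj(x) = scale * x
proj(x) = [1.427457, 1.400848]
Step 3: Dot product.
a^T * proj(x) = 1*1.427457 + 4*1.400848 = 7.0308


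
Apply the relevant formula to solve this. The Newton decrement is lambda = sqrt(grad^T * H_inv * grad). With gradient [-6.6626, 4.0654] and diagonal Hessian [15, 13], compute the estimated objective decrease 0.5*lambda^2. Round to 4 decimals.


Step 1: H is diagonal, so H^(-1) * g = [-0.4442, 0.3127].
Step 2: g^T H^(-1) g = sum_i g_i^2 / H_ii
  = (-6.6626)^2/15 + (4.0654)^2/13
  = 2.9593 + 1.2713 = 4.2307
Step 3: Objective decrease = 0.5 * g^T H^(-1) g = 2.1153


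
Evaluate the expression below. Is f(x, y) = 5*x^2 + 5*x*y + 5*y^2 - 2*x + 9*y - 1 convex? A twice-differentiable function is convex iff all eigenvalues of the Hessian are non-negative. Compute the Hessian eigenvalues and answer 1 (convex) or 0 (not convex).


The Hessian of f(x,y) = 5*x^2 + 5*x*y + 5*y^2 - 2*x + 9*y - 1 is:
H = [[10, 5], [5, 10]]
Trace = 10 + 10 = 20
Determinant = 10*10 - (5)^2 = 75
Discriminant = (20)^2 - 4*75 = 100.0
Eigenvalues: lambda_1 = 5.0, lambda_2 = 15.0
The function is convex.

1


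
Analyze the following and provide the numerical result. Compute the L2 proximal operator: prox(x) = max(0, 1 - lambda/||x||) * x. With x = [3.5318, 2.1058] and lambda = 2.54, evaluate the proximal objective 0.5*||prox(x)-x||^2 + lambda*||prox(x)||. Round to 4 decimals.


Step 1: Compute ||x||.
||x|| = 4.1119
Step 2: Compute scaling factor.
scale = max(0, 1 - 2.54/4.1119) = 0.3823
Step 3: prox(x) = [1.3502, 0.805]
||prox(x)|| = 1.5719
Step 4: Proximal objective.
0.5*||prox-x||^2 = 3.2258
lambda*||prox|| = 3.9926
Total = 7.2185


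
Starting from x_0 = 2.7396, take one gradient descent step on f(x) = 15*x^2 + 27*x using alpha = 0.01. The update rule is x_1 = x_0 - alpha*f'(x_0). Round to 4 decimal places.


We compute the gradient at x_0 and apply the update.
f'(x) = 30*x + 27
f'(2.7396) = 30*2.7396 + 27 = 109.188
x_1 = 2.7396 - 0.01*109.188 = 1.6477


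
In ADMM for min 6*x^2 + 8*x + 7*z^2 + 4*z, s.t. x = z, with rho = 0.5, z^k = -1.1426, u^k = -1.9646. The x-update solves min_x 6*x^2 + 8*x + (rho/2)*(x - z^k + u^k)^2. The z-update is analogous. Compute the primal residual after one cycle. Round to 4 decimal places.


ADMM iteration with rho = 0.5, z^k = -1.1426, u^k = -1.9646
Step 1: x-update.
Minimize 6*x^2 + 8*x + (0.5/2)*(x + 1.1426 - 1.9646)^2
FOC: (2*6 + 0.5)*x = -8 + 0.5*(-1.1426 + 1.9646)
x^{k+1} = -0.6071
Step 2: z-update.
Minimize 7*z^2 + 4*z + (0.5/2)*(-0.6071 - z - 1.9646)^2
FOC: (2*7 + 0.5)*z = -4 + 0.5*(-0.6071 - 1.9646)
z^{k+1} = -0.3645
Step 3: u-update.
u^{k+1} = -1.9646 - 0.6071 + 0.3645 = -2.2072
Step 4: Primal residual = |-0.6071 + 0.3645| = 0.2426


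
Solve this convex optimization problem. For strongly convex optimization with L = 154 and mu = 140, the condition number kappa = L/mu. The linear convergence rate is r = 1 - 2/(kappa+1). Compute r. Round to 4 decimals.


Step 1: Compute the condition number.
kappa = L/mu = 154/140 = 1.1
Step 2: Compute the convergence rate.
r = 1 - 2/(kappa + 1) = 1 - 2*mu/(L + mu) = (L - mu)/(L + mu) = 14/294 = 0.0476


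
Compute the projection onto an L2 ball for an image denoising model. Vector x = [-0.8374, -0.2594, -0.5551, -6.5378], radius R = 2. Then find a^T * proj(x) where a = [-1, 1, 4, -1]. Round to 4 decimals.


Step 1: Compute ||x|| (intermediates to 6 decimals).
||x|| = sqrt((-0.8374)^2 + (-0.2594)^2 + (-0.5551)^2 + (-6.5378)^2) = 6.619629
Step 2: Project.
Since ||x|| > R, scale = R/||x|| = 2/6.619629 = 0.302132, proj(x) = scale * x
proj(x) = [-0.253005, -0.078373, -0.167713, -1.975279]
Step 3: Dot product.
a^T * proj(x) = -1*(-0.253005) + 1*(-0.078373) + 4*(-0.167713) - 1*(-1.975279) = 1.4791


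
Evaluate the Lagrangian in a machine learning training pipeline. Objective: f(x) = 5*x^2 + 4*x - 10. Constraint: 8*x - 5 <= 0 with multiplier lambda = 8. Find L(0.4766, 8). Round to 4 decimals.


Step 1: Evaluate f(x).
f(0.4766) = 5*0.4766^2 + 4*0.4766 - 10 = -6.9579
Step 2: Evaluate g(x).
g(0.4766) = 8*0.4766 - 5 = -1.1872
Step 3: Compute Lagrangian.
L = -6.9579 + 8*-1.1872 = -16.4555


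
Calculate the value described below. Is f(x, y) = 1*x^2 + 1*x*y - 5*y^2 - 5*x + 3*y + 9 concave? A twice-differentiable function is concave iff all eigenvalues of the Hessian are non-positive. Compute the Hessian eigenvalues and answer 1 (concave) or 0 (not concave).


The Hessian of f(x,y) = 1*x^2 + 1*x*y - 5*y^2 - 5*x + 3*y + 9 is:
H = [[2, 1], [1, -10]]
Trace = 2 - 10 = -8
Determinant = 2*-10 - (1)^2 = -21
Discriminant = (-8)^2 - 4*-21 = 148.0
Eigenvalues: lambda_1 = -10.0828, lambda_2 = 2.0828
The function is not concave.

0


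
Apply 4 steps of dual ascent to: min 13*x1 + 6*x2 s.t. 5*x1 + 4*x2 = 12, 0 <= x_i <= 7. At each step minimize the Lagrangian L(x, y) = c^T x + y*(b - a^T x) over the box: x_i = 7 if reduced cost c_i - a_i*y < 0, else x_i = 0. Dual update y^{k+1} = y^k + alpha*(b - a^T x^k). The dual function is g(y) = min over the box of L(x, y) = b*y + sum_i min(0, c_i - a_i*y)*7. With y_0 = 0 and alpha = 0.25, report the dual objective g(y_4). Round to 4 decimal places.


Dual ascent for LP: min 13*x1 + 6*x2, 5*x1 + 4*x2 = 12, 0 <= x_i <= 7
Step 1: y^k = 0.0, reduced costs: (13.0, 6.0)
  x^k = (0.0, 0.0), subgradient = b - a^T x = 12.0
  y^{k+1} = 0.0 + 0.25*12.0 = 3.0
Step 2: y^k = 3.0, reduced costs: (-2.0, -6.0)
  x^k = (7.0, 7.0), subgradient = b - a^T x = -51.0
  y^{k+1} = 3.0 + 0.25*-51.0 = -9.75
Step 3: y^k = -9.75, reduced costs: (61.75, 45.0)
  x^k = (0.0, 0.0), subgradient = b - a^T x = 12.0
  y^{k+1} = -9.75 + 0.25*12.0 = -6.75
Step 4: y^k = -6.75, reduced costs: (46.75, 33.0)
  x^k = (0.0, 0.0), subgradient = b - a^T x = 12.0
  y^{k+1} = -6.75 + 0.25*12.0 = -3.75
Dual objective at y_4 = -3.75: reduced costs (31.75, 21.0), box minimizer x = (0.0, 0.0)
g(y_4) = b*y + (c1 - a1*y)*x1 + (c2 - a2*y)*x2 = 12*(-3.75) + 31.75*0.0 + 21.0*0.0 = -45.0 + 0.0 + 0.0 = -45.0


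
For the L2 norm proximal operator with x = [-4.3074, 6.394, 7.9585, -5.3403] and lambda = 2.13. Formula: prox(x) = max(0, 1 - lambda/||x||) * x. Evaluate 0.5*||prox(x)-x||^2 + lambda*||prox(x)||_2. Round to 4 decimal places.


Step 1: Compute ||x||.
||x|| = 12.3001
Step 2: Compute scaling factor.
scale = max(0, 1 - 2.13/12.3001) = 0.8268
Step 3: prox(x) = [-3.5615, 5.2868, 6.5803, -4.4155]
||prox(x)|| = 10.1701
Step 4: Proximal objective.
0.5*||prox-x||^2 = 2.2685
lambda*||prox|| = 21.6623
Total = 23.9308


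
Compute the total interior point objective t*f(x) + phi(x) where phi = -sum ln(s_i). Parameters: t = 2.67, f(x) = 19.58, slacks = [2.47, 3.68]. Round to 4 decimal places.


Step 1: Compute log-barrier.
ln values: [0.9042, 1.3029]
phi = -(0.9042 + 1.3029) = -2.2071
Step 2: Compute augmented objective.
t*f(x) = 2.67*19.58 = 52.2786
Total = 52.2786 - 2.2071 = 50.0715


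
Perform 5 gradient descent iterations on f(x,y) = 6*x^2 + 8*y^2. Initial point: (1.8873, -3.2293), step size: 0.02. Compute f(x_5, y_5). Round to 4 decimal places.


Gradient descent on f(x,y) = 6*x^2 + 8*y^2.
Starting point: (1.8873, -3.2293), alpha = 0.02
Step 1: grad_x = 2*6*1.8873 = 22.6476, grad_y = 2*8*-3.2293 = -51.6688
  x_1 = 1.8873 - 0.02*22.6476 = 1.4343
  y_1 = -3.2293 - 0.02*-51.6688 = -2.1959
Step 2: grad_x = 2*6*1.4343 = 17.2122, grad_y = 2*8*-2.1959 = -35.1348
  x_2 = 1.4343 - 0.02*17.2122 = 1.0901
  y_2 = -2.1959 - 0.02*-35.1348 = -1.4932
Step 3: grad_x = 2*6*1.0901 = 13.0813, grad_y = 2*8*-1.4932 = -23.8917
  x_3 = 1.0901 - 0.02*13.0813 = 0.8285
  y_3 = -1.4932 - 0.02*-23.8917 = -1.0154
Step 4: grad_x = 2*6*0.8285 = 9.9418, grad_y = 2*8*-1.0154 = -16.2463
  x_4 = 0.8285 - 0.02*9.9418 = 0.6296
  y_4 = -1.0154 - 0.02*-16.2463 = -0.6905
Step 5: grad_x = 2*6*0.6296 = 7.5557, grad_y = 2*8*-0.6905 = -11.0475
  x_5 = 0.6296 - 0.02*7.5557 = 0.4785
  y_5 = -0.6905 - 0.02*-11.0475 = -0.4695
f(0.4785, -0.4695) = 6*0.4785^2 + 8*(-0.4695)^2 = 3.1375


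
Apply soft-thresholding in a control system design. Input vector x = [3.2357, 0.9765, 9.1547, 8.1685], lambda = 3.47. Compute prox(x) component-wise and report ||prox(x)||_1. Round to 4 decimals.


Soft-thresholding with lambda = 3.47:
prox(3.2357) = sign(3.2357)*max(|3.2357| - 3.47, 0) = 0.0
prox(0.9765) = sign(0.9765)*max(|0.9765| - 3.47, 0) = 0.0
prox(9.1547) = sign(9.1547)*max(|9.1547| - 3.47, 0) = 5.6847
prox(8.1685) = sign(8.1685)*max(|8.1685| - 3.47, 0) = 4.6985
prox(x) = [0.0, 0.0, 5.6847, 4.6985]
||prox(x)||_1 = 0.0 + 0.0 + 5.6847 + 4.6985 = 10.3832


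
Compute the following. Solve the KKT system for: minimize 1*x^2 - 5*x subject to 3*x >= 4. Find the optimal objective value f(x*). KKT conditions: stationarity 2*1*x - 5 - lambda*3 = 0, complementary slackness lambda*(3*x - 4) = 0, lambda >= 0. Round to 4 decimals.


Step 1: Try lambda = 0 (constraint inactive).
Stationarity: 2*1*x - 5 = 0
x* = 5/(2*1) = 2.5
Check constraint: 3*2.5 = 7.5 >= 4 -- satisfied.
Step 2: Compute optimal value.
f(x*) = 1*2.5^2 - 5*2.5 = -6.25


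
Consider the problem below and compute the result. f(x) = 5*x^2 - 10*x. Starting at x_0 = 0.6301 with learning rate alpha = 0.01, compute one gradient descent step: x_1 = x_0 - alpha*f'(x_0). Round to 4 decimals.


We compute the gradient at x_0 and apply the update.
f'(x) = 10*x - 10
f'(0.6301) = 10*0.6301 - 10 = -3.699
x_1 = 0.6301 - 0.01*-3.699 = 0.6671


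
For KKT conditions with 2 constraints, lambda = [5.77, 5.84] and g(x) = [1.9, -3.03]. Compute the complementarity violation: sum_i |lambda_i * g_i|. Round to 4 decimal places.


KKT complementary slackness check:
lambda_1 * g_1 = 5.77 * 1.9 = 10.963
lambda_2 * g_2 = 5.84 * -3.03 = -17.6952
Total violation = 10.963 + 17.6952 = 28.6582


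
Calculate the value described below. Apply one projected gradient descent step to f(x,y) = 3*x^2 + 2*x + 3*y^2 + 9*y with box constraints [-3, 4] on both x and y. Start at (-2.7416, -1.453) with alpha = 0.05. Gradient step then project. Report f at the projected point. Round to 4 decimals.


Step 1: Compute gradient at (-2.7416, -1.453).
grad_x = 2*3*-2.7416 + 2 = -14.4496
grad_y = 2*3*-1.453 + 9 = 0.282
Step 2: Gradient step.
x_raw = -2.7416 - 0.05*-14.4496 = -2.0191
y_raw = -1.453 - 0.05*0.282 = -1.4671
Step 3: Project onto [-3, 4].
x_proj = clip(-2.0191) = -2.0191
y_proj = clip(-1.4671) = -1.4671
Step 4: Evaluate f.
f(-2.0191, -1.4671) = 1.4455


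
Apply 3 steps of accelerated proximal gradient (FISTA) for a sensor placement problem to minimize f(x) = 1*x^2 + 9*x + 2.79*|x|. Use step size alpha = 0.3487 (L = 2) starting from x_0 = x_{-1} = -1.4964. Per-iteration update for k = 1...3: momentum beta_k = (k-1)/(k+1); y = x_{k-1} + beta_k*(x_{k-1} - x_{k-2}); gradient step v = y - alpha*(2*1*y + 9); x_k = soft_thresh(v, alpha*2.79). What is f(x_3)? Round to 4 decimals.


FISTA on f(x) = 1*x^2 + 9*x + 2.79*|x|
L = 2, alpha = 0.3487
Iteration 1: beta = 0.0, y = -1.4964 + 0.0*(-1.4964 + 1.4964) = -1.4964
  grad(y) = 6.0072, v = y - alpha*grad = -3.5911
  prox(v) = soft_thresh(-3.5911, 0.9729) = -2.6182
Iteration 2: beta = 0.3333, y = -2.6182 + 0.3333*(-2.6182 + 1.4964) = -2.9922
  grad(y) = 3.0156, v = y - alpha*grad = -4.0437
  prox(v) = soft_thresh(-4.0437, 0.9729) = -3.0709
Iteration 3: beta = 0.5, y = -3.0709 + 0.5*(-3.0709 + 2.6182) = -3.2972
  grad(y) = 2.4057, v = y - alpha*grad = -4.136
  prox(v) = soft_thresh(-4.136, 0.9729) = -3.1632
f(x_3) = 1*(-3.1632)^2 + 9*(-3.1632) + 2.79*|-3.1632| = -9.6376


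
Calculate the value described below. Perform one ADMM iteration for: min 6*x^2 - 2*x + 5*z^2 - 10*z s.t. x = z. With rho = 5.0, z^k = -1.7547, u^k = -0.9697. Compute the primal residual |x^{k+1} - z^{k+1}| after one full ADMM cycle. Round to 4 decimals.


ADMM iteration with rho = 5.0, z^k = -1.7547, u^k = -0.9697
Step 1: x-update.
Minimize 6*x^2 - 2*x + (5.0/2)*(x + 1.7547 - 0.9697)^2
FOC: (2*6 + 5.0)*x = 2 + 5.0*(-1.7547 + 0.9697)
x^{k+1} = -0.1132
Step 2: z-update.
Minimize 5*z^2 - 10*z + (5.0/2)*(-0.1132 - z - 0.9697)^2
FOC: (2*5 + 5.0)*z = 10 + 5.0*(-0.1132 - 0.9697)
z^{k+1} = 0.3057
Step 3: u-update.
u^{k+1} = -0.9697 - 0.1132 - 0.3057 = -1.3886
Step 4: Primal residual = |-0.1132 - 0.3057| = 0.4189


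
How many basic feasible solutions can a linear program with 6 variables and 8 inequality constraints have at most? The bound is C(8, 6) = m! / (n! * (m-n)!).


Each vertex corresponds to some choice of n active constraints out of m, so the number of vertices is at most C(m, n) = m! / (n!(m-n)!).
m = 8, n = 6
Numerator: 8 * 7 * 6 * 5 * 4 * 3
Denominator: 6! = 720
C(8, 6) = 28


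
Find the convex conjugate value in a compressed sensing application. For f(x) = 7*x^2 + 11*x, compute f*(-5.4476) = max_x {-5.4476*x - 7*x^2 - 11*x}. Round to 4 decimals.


f*(y) = sup_x {y*x - a*x^2 - b*x} = sup_x {(y-b)*x - a*x^2}
FOC: (y - b) - 2a*x = 0 => x* = (y - b)/(2a)
x* = (-5.4476 - 11)/(2*7) = -1.1748
f*(-5.4476) = (y-b)^2/(4a) = (-5.4476 - 11)^2/(4*7)
= 270.5235/28 = 9.6616


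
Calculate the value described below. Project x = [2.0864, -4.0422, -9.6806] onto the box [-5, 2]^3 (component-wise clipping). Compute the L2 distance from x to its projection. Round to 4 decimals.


Project each component onto [-5, 2].
clip(2.0864) = 2.0, clip(-4.0422) = -4.0422, clip(-9.6806) = -5.0
Projection = [2.0, -4.0422, -5.0]
Squared diffs: [0.0075, 0.0, 21.908]
Distance = sqrt(21.9155) = 4.6814


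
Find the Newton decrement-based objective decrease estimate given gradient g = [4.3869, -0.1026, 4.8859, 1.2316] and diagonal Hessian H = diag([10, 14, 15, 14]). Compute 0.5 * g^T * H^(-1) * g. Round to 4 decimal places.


Step 1: H is diagonal, so H^(-1) * g = [0.4387, -0.0073, 0.3257, 0.088].
Step 2: g^T H^(-1) g = sum_i g_i^2 / H_ii
  = (4.3869)^2/10 + (-0.1026)^2/14 + (4.8859)^2/15 + (1.2316)^2/14
  = 1.9245 + 0.0008 + 1.5915 + 0.1083 = 3.6251
Step 3: Objective decrease = 0.5 * g^T H^(-1) g = 1.8125


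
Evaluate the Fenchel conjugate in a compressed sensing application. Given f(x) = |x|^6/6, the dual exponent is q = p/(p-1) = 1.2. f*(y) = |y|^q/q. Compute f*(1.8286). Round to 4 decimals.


The conjugate exponent q satisfies 1/p + 1/q = 1.
p = 6, so q = 6/(6 - 1) = 1.2
|y|^q = 1.8286^1.2 = 2.0632
f*(1.8286) = 2.0632 / 1.2 = 1.7193


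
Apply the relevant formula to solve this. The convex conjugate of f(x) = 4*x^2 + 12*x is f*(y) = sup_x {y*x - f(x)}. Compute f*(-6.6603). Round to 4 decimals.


f*(y) = sup_x {y*x - a*x^2 - b*x} = sup_x {(y-b)*x - a*x^2}
FOC: (y - b) - 2a*x = 0 => x* = (y - b)/(2a)
x* = (-6.6603 - 12)/(2*4) = -2.3325
f*(-6.6603) = (y-b)^2/(4a) = (-6.6603 - 12)^2/(4*4)
= 348.2068/16 = 21.7629


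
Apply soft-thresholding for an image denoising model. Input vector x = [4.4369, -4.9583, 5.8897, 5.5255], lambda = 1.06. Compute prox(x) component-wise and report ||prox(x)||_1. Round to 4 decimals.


Soft-thresholding with lambda = 1.06:
prox(4.4369) = sign(4.4369)*max(|4.4369| - 1.06, 0) = 3.3769
prox(-4.9583) = sign(-4.9583)*max(|-4.9583| - 1.06, 0) = -3.8983
prox(5.8897) = sign(5.8897)*max(|5.8897| - 1.06, 0) = 4.8297
prox(5.5255) = sign(5.5255)*max(|5.5255| - 1.06, 0) = 4.4655
prox(x) = [3.3769, -3.8983, 4.8297, 4.4655]
||prox(x)||_1 = 3.3769 + 3.8983 + 4.8297 + 4.4655 = 16.5704


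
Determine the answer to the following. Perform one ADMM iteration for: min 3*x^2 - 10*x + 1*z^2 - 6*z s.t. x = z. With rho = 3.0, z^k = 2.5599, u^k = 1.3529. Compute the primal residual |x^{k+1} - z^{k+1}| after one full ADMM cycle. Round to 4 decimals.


ADMM iteration with rho = 3.0, z^k = 2.5599, u^k = 1.3529
Step 1: x-update.
Minimize 3*x^2 - 10*x + (3.0/2)*(x - 2.5599 + 1.3529)^2
FOC: (2*3 + 3.0)*x = 10 + 3.0*(2.5599 - 1.3529)
x^{k+1} = 1.5134
Step 2: z-update.
Minimize 1*z^2 - 6*z + (3.0/2)*(1.5134 - z + 1.3529)^2
FOC: (2*1 + 3.0)*z = 6 + 3.0*(1.5134 + 1.3529)
z^{k+1} = 2.9198
Step 3: u-update.
u^{k+1} = 1.3529 + 1.5134 - 2.9198 = -0.0535
Step 4: Primal residual = |1.5134 - 2.9198| = 1.4064


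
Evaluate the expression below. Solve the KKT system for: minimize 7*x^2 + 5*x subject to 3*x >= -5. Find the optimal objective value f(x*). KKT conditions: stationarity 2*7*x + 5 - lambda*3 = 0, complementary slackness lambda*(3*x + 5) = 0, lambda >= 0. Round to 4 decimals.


Step 1: Try lambda = 0 (constraint inactive).
Stationarity: 2*7*x + 5 = 0
x* = -5/(2*7) = -5/14 = -0.3571 (rounded; the exact value -5/14 is used below)
Check constraint: 3*-0.3571 = -1.0713 >= -5 -- satisfied.
Step 2: Compute optimal value.
f(x*) = 7*(-5/14)^2 + 5*(-5/14) = -0.8929
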